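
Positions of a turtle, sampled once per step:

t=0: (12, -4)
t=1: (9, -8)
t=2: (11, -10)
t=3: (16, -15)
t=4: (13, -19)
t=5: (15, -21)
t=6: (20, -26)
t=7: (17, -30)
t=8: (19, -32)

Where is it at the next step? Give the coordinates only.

(24, -37)

The moves between consecutive positions are (-3, -4), (+2, -2), (+5, -5), (-3, -4), (+2, -2), (+5, -5), (-3, -4), (+2, -2); they repeat the 3-cycle [(-3, -4), (+2, -2), (+5, -5)].
step 9: apply (+5, -5) → (24, -37)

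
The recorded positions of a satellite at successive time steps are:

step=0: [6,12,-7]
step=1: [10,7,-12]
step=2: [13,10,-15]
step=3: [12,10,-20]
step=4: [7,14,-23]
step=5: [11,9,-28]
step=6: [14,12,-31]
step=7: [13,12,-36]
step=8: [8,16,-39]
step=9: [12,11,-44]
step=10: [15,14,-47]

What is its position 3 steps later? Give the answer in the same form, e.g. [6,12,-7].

[13,13,-60]

Step-to-step displacements: [+4,-5,-5], [+3,+3,-3], [-1,+0,-5], [-5,+4,-3], [+4,-5,-5], [+3,+3,-3], [-1,+0,-5], [-5,+4,-3], [+4,-5,-5], [+3,+3,-3] — a repeating cycle of length 4.
step 11: apply [-1,+0,-5] → [14,14,-52]
step 12: apply [-5,+4,-3] → [9,18,-55]
step 13: apply [+4,-5,-5] → [13,13,-60]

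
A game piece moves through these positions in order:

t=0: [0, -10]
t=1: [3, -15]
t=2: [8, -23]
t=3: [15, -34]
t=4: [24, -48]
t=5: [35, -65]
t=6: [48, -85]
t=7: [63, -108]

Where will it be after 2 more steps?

[99, -163]

Taking differences between consecutive positions: [+3, -5], [+5, -8], [+7, -11], [+9, -14], [+11, -17], [+13, -20], [+15, -23]. These grow by [+2, -3] each step.
step 8: [63, -108] + [+17, -26] → [80, -134]
step 9: [80, -134] + [+19, -29] → [99, -163]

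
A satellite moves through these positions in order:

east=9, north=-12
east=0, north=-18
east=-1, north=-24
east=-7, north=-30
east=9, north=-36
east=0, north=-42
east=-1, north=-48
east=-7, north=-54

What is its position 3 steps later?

east=-1, north=-72

East: cycles through 9, 0, -1, -7 every 4 steps. Step 10 lands at position 2 of the cycle → -1.
North: linear, -6 per step → -72 at step 10.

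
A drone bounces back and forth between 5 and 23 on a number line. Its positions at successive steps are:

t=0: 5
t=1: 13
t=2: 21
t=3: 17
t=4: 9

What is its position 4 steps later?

13

The value reflects between 5 and 23, moving 8 per step.
  step 5: 9 → 9
  step 6: 9 → 17
  step 7: 17 → 21
  step 8: 21 → 13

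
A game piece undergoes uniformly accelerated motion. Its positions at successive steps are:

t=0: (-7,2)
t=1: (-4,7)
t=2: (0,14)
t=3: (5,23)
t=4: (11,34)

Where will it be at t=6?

(26,62)

Successive displacements: (+3,+5), (+4,+7), (+5,+9), (+6,+11) — each changes by (+1,+2).
step 5: (11,34) + (+7,+13) → (18,47)
step 6: (18,47) + (+8,+15) → (26,62)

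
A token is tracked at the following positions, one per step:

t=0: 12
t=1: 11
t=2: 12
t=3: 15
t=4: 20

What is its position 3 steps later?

47

Taking differences between consecutive positions: -1, +1, +3, +5. These grow by +2 each step.
step 5: 20 + 7 → 27
step 6: 27 + 9 → 36
step 7: 36 + 11 → 47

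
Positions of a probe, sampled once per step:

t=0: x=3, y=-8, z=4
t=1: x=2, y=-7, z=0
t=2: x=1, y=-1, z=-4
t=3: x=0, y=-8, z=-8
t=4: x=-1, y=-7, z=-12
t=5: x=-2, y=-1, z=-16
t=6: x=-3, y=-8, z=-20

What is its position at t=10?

The x coordinate changes by -1 each step, so at step 10 it is 3 + 10·(-1) = -7.
The y coordinate repeats the cycle [-8, -7, -1] with period 3; step 10 mod 3 = 1, giving -7.
The z coordinate changes by -4 each step, so at step 10 it is 4 + 10·(-4) = -36.

x=-7, y=-7, z=-36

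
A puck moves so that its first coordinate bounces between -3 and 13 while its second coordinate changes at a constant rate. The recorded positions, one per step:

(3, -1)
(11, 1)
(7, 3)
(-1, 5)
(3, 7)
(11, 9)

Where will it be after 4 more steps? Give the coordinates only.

The first coordinate reflects between -3 and 13, moving 8 per step.
  step 6: 11 → 7
  step 7: 7 → -1
  step 8: -1 → 3
  step 9: 3 → 11
The second coordinate changes by +2 each step: at step 9 it is 17.

(11, 17)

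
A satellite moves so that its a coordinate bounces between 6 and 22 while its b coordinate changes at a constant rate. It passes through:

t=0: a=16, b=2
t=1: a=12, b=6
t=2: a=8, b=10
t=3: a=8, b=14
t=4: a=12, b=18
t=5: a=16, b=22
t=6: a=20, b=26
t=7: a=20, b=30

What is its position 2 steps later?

The a coordinate travels 4 per step and bounces off the walls at 6 and 22.
  step 8: 20 → 16
  step 9: 16 → 12
The b coordinate changes by +4 each step: at step 9 it is 38.

a=12, b=38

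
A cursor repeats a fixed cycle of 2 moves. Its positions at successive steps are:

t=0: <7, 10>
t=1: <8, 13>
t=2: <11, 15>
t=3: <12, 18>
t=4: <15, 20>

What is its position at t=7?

<20, 28>

Differencing gives <+1, +3>, <+3, +2>, <+1, +3>, <+3, +2>. This is the pattern <+1, +3>, <+3, +2> repeated.
step 5: apply <+1, +3> → <16, 23>
step 6: apply <+3, +2> → <19, 25>
step 7: apply <+1, +3> → <20, 28>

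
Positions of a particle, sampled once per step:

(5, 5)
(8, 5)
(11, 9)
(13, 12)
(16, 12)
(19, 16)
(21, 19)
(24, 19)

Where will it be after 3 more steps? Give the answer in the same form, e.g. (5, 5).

(32, 26)

Differencing gives (+3, +0), (+3, +4), (+2, +3), (+3, +0), (+3, +4), (+2, +3), (+3, +0). This is the pattern (+3, +0), (+3, +4), (+2, +3) repeated.
step 8: apply (+3, +4) → (27, 23)
step 9: apply (+2, +3) → (29, 26)
step 10: apply (+3, +0) → (32, 26)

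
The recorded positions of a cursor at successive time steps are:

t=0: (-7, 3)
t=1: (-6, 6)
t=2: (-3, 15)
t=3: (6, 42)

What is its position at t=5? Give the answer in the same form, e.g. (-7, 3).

The jumps are (+1, +3), (+3, +9), (+9, +27) — a geometric progression with ratio 3.
step 4: (6, 42) + (+27, +81) → (33, 123)
step 5: (33, 123) + (+81, +243) → (114, 366)

(114, 366)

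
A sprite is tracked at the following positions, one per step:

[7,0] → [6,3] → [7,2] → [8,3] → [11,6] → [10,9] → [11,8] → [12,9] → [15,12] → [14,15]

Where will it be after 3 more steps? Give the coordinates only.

[19,18]

Differencing gives [-1,+3], [+1,-1], [+1,+1], [+3,+3], [-1,+3], [+1,-1], [+1,+1], [+3,+3], [-1,+3]. This is the pattern [-1,+3], [+1,-1], [+1,+1], [+3,+3] repeated.
step 10: apply [+1,-1] → [15,14]
step 11: apply [+1,+1] → [16,15]
step 12: apply [+3,+3] → [19,18]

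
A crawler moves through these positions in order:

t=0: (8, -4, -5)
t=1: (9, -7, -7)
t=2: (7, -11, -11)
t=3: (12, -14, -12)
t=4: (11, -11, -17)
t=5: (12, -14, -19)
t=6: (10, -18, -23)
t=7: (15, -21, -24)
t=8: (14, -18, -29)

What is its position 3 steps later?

(18, -28, -36)

The moves between consecutive positions are (+1, -3, -2), (-2, -4, -4), (+5, -3, -1), (-1, +3, -5), (+1, -3, -2), (-2, -4, -4), (+5, -3, -1), (-1, +3, -5); they repeat the 4-cycle [(+1, -3, -2), (-2, -4, -4), (+5, -3, -1), (-1, +3, -5)].
step 9: apply (+1, -3, -2) → (15, -21, -31)
step 10: apply (-2, -4, -4) → (13, -25, -35)
step 11: apply (+5, -3, -1) → (18, -28, -36)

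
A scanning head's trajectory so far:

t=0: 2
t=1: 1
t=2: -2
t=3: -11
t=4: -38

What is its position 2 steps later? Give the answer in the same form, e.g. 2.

The jumps are -1, -3, -9, -27 — a geometric progression with ratio 3.
step 5: -38 − 81 → -119
step 6: -119 − 243 → -362

-362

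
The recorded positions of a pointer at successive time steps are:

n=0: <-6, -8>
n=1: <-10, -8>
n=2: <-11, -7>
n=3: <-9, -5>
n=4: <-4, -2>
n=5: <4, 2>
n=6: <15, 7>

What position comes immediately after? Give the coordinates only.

Successive displacements: <-4, +0>, <-1, +1>, <+2, +2>, <+5, +3>, <+8, +4>, <+11, +5> — each changes by <+3, +1>.
step 7: <15, 7> + <+14, +6> → <29, 13>

<29, 13>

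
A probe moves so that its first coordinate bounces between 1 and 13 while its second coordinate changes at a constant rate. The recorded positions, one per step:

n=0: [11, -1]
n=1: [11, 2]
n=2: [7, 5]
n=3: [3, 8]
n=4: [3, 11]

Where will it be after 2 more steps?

[11, 17]

The first coordinate travels 4 per step and bounces off the walls at 1 and 13.
  step 5: 3 → 7
  step 6: 7 → 11
The second coordinate changes by +3 each step: at step 6 it is 17.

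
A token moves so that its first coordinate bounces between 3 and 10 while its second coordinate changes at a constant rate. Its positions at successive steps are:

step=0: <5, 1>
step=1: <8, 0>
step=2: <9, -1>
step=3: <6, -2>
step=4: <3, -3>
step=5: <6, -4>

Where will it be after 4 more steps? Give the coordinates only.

<4, -8>

The first coordinate reflects between 3 and 10, moving 3 per step.
  step 6: 6 → 9
  step 7: 9 → 8
  step 8: 8 → 5
  step 9: 5 → 4
The second coordinate changes by -1 each step: at step 9 it is -8.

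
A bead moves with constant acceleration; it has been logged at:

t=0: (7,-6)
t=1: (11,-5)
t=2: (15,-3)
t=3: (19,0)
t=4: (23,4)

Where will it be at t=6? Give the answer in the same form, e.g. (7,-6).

Successive displacements: (+4,+1), (+4,+2), (+4,+3), (+4,+4) — each changes by (+0,+1).
step 5: (23,4) + (+4,+5) → (27,9)
step 6: (27,9) + (+4,+6) → (31,15)

(31,15)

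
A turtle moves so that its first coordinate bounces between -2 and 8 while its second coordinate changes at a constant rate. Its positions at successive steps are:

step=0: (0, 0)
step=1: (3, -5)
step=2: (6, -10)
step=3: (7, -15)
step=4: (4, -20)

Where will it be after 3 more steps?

(1, -35)

The first coordinate travels 3 per step and bounces off the walls at -2 and 8.
  step 5: 4 → 1
  step 6: 1 → -2
  step 7: -2 → 1
The second coordinate changes by -5 each step: at step 7 it is -35.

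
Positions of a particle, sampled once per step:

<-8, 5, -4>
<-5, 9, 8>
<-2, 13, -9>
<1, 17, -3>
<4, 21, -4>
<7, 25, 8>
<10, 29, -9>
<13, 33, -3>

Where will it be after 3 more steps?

First: linear, +3 per step → 22 at step 10.
Second: linear, +4 per step → 45 at step 10.
Third: cycles through -4, 8, -9, -3 every 4 steps. Step 10 lands at position 2 of the cycle → -9.

<22, 45, -9>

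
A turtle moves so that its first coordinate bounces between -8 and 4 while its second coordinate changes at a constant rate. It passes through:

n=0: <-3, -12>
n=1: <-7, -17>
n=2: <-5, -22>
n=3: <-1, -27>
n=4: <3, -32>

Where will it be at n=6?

The first coordinate reflects between -8 and 4, moving 4 per step.
  step 5: 3 → 1
  step 6: 1 → -3
The second coordinate changes by -5 each step: at step 6 it is -42.

<-3, -42>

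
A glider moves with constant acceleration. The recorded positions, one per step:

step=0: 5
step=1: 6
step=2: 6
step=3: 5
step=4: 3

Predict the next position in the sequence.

Successive displacements: +1, +0, -1, -2 — each changes by -1.
step 5: 3 − 3 → 0

0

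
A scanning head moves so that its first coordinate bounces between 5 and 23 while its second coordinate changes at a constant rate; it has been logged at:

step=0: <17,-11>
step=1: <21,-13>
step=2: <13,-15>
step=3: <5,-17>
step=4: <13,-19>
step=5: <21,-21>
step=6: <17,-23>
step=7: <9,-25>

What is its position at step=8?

<9,-27>

The first coordinate travels 8 per step and bounces off the walls at 5 and 23.
  step 8: 9 → 9
The second coordinate changes by -2 each step: at step 8 it is -27.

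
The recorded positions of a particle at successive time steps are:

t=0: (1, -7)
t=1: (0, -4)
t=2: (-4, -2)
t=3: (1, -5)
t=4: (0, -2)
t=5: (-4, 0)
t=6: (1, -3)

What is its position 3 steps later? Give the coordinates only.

(1, -1)

Step-to-step displacements: (-1, +3), (-4, +2), (+5, -3), (-1, +3), (-4, +2), (+5, -3) — a repeating cycle of length 3.
step 7: apply (-1, +3) → (0, 0)
step 8: apply (-4, +2) → (-4, 2)
step 9: apply (+5, -3) → (1, -1)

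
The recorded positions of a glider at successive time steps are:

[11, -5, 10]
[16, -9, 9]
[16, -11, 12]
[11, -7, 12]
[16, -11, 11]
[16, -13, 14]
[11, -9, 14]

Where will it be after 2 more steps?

[16, -15, 16]

Differencing gives [+5, -4, -1], [+0, -2, +3], [-5, +4, +0], [+5, -4, -1], [+0, -2, +3], [-5, +4, +0]. This is the pattern [+5, -4, -1], [+0, -2, +3], [-5, +4, +0] repeated.
step 7: apply [+5, -4, -1] → [16, -13, 13]
step 8: apply [+0, -2, +3] → [16, -15, 16]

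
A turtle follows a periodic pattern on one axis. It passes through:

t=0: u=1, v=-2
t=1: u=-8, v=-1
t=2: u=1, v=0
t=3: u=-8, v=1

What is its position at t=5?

The u coordinate repeats the cycle [1, -8] with period 2; step 5 mod 2 = 1, giving -8.
The v coordinate changes by +1 each step, so at step 5 it is -2 + 5·(1) = 3.

u=-8, v=3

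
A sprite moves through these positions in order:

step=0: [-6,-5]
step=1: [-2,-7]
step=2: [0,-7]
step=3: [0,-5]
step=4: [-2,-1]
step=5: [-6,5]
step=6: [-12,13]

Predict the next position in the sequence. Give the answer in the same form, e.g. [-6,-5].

[-20,23]

First differences are [+4,-2], [+2,+0], [+0,+2], [-2,+4], [-4,+6], [-6,+8]; their common second difference is [-2,+2] (constant acceleration).
step 7: [-12,13] + [-8,+10] → [-20,23]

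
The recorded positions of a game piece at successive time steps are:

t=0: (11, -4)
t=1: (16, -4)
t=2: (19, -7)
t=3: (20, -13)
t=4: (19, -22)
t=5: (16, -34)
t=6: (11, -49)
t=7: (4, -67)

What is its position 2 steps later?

First differences are (+5, +0), (+3, -3), (+1, -6), (-1, -9), (-3, -12), (-5, -15), (-7, -18); their common second difference is (-2, -3) (constant acceleration).
step 8: (4, -67) + (-9, -21) → (-5, -88)
step 9: (-5, -88) + (-11, -24) → (-16, -112)

(-16, -112)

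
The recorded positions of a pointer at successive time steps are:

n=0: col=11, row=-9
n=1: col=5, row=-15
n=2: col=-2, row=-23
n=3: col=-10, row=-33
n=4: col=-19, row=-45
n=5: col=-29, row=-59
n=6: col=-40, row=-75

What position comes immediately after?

col=-52, row=-93

Taking differences between consecutive positions: (-6,-6), (-7,-8), (-8,-10), (-9,-12), (-10,-14), (-11,-16). These grow by (-1,-2) each step.
step 7: col=-40, row=-75 + (-12,-18) → col=-52, row=-93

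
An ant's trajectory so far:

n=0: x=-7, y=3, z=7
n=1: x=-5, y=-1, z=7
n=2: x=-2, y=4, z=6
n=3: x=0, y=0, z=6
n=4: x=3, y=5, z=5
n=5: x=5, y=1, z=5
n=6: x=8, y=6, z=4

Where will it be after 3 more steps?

x=15, y=3, z=3

Step-to-step displacements: (+2, -4, +0), (+3, +5, -1), (+2, -4, +0), (+3, +5, -1), (+2, -4, +0), (+3, +5, -1) — a repeating cycle of length 2.
step 7: apply (+2, -4, +0) → x=10, y=2, z=4
step 8: apply (+3, +5, -1) → x=13, y=7, z=3
step 9: apply (+2, -4, +0) → x=15, y=3, z=3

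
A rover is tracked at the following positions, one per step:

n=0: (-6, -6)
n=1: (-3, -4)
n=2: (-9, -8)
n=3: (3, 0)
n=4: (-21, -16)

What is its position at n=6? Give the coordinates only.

(-69, -48)

Step-to-step displacements: (+3, +2), (-6, -4), (+12, +8), (-24, -16); each is -2× the previous.
step 5: (-21, -16) + (+48, +32) → (27, 16)
step 6: (27, 16) + (-96, -64) → (-69, -48)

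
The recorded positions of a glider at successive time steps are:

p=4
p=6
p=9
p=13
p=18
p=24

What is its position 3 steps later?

First differences are +2, +3, +4, +5, +6; their common second difference is +1 (constant acceleration).
step 6: 24 + 7 → p=31
step 7: 31 + 8 → p=39
step 8: 39 + 9 → p=48

p=48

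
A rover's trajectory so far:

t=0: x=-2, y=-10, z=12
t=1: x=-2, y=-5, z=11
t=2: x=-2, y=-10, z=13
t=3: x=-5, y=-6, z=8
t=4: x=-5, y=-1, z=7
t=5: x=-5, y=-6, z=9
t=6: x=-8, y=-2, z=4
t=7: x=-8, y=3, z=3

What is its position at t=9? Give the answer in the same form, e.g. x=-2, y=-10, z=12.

x=-11, y=2, z=0

The moves between consecutive positions are (+0, +5, -1), (+0, -5, +2), (-3, +4, -5), (+0, +5, -1), (+0, -5, +2), (-3, +4, -5), (+0, +5, -1); they repeat the 3-cycle [(+0, +5, -1), (+0, -5, +2), (-3, +4, -5)].
step 8: apply (+0, -5, +2) → x=-8, y=-2, z=5
step 9: apply (-3, +4, -5) → x=-11, y=2, z=0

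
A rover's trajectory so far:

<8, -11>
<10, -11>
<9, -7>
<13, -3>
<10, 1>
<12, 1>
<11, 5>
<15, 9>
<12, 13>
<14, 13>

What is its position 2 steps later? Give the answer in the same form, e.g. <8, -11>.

<17, 21>

Differencing gives <+2, +0>, <-1, +4>, <+4, +4>, <-3, +4>, <+2, +0>, <-1, +4>, <+4, +4>, <-3, +4>, <+2, +0>. This is the pattern <+2, +0>, <-1, +4>, <+4, +4>, <-3, +4> repeated.
step 10: apply <-1, +4> → <13, 17>
step 11: apply <+4, +4> → <17, 21>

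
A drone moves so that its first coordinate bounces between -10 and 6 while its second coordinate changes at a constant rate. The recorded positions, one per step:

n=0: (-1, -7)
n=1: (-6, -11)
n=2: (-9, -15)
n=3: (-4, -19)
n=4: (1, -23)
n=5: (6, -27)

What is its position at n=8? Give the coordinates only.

The first coordinate reflects between -10 and 6, moving 5 per step.
  step 6: 6 → 1
  step 7: 1 → -4
  step 8: -4 → -9
The second coordinate changes by -4 each step: at step 8 it is -39.

(-9, -39)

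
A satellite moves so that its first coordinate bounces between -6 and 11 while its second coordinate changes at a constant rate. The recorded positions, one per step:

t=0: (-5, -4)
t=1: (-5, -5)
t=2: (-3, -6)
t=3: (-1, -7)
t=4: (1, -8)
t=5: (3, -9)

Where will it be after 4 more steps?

The first coordinate travels 2 per step and bounces off the walls at -6 and 11.
  step 6: 3 → 5
  step 7: 5 → 7
  step 8: 7 → 9
  step 9: 9 → 11
The second coordinate changes by -1 each step: at step 9 it is -13.

(11, -13)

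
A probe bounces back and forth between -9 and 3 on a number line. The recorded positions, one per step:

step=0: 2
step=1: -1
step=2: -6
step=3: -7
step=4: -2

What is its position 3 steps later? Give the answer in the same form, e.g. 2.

The value travels 5 per step and bounces off the walls at -9 and 3.
  step 5: -2 → 3
  step 6: 3 → -2
  step 7: -2 → -7

-7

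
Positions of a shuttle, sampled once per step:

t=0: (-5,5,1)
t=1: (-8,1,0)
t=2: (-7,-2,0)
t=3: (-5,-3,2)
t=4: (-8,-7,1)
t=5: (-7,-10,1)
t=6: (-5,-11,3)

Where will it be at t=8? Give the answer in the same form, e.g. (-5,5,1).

(-7,-18,2)

Step-to-step displacements: (-3,-4,-1), (+1,-3,+0), (+2,-1,+2), (-3,-4,-1), (+1,-3,+0), (+2,-1,+2) — a repeating cycle of length 3.
step 7: apply (-3,-4,-1) → (-8,-15,2)
step 8: apply (+1,-3,+0) → (-7,-18,2)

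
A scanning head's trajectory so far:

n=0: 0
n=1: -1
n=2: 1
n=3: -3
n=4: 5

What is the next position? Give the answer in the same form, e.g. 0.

-11

The jumps are -1, +2, -4, +8 — a geometric progression with ratio -2.
step 5: 5 − 16 → -11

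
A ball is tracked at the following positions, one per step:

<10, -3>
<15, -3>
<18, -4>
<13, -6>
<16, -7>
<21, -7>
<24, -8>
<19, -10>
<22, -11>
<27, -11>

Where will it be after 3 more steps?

<28, -15>

The moves between consecutive positions are <+5, +0>, <+3, -1>, <-5, -2>, <+3, -1>, <+5, +0>, <+3, -1>, <-5, -2>, <+3, -1>, <+5, +0>; they repeat the 4-cycle [<+5, +0>, <+3, -1>, <-5, -2>, <+3, -1>].
step 10: apply <+3, -1> → <30, -12>
step 11: apply <-5, -2> → <25, -14>
step 12: apply <+3, -1> → <28, -15>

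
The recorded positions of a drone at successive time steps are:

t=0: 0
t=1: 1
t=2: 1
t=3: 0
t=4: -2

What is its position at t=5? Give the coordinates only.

First differences are +1, +0, -1, -2; their common second difference is -1 (constant acceleration).
step 5: -2 − 3 → -5

-5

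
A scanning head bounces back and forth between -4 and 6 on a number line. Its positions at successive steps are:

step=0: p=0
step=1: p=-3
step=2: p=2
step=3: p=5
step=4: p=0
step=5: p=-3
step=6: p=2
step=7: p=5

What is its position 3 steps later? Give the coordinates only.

p=2

The value travels 5 per step and bounces off the walls at -4 and 6.
  step 8: 5 → 0
  step 9: 0 → -3
  step 10: -3 → 2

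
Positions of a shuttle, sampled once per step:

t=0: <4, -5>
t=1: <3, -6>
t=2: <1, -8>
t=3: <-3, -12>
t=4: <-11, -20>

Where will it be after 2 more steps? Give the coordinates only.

Consecutive displacements <-1, -1>, <-2, -2>, <-4, -4>, <-8, -8> scale by a factor of 2 each step.
step 5: <-11, -20> + <-16, -16> → <-27, -36>
step 6: <-27, -36> + <-32, -32> → <-59, -68>

<-59, -68>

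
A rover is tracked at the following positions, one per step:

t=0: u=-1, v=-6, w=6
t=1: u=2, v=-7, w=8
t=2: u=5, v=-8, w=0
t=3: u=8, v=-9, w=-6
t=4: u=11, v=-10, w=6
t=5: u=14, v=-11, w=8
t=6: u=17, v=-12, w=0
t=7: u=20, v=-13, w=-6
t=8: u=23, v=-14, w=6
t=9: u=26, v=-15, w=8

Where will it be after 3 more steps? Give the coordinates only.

u=35, v=-18, w=6

U: linear, +3 per step → 35 at step 12.
V: linear, -1 per step → -18 at step 12.
W: cycles through 6, 8, 0, -6 every 4 steps. Step 12 lands at position 0 of the cycle → 6.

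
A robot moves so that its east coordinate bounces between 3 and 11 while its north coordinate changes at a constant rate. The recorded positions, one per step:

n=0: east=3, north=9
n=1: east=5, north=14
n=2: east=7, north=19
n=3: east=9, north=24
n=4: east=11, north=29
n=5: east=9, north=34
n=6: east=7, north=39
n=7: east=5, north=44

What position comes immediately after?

The east coordinate reflects between 3 and 11, moving 2 per step.
  step 8: 5 → 3
The north coordinate changes by +5 each step: at step 8 it is 49.

east=3, north=49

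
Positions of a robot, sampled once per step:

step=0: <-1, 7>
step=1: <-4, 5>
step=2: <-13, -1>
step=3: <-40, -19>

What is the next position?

<-121, -73>

Consecutive displacements <-3, -2>, <-9, -6>, <-27, -18> scale by a factor of 3 each step.
step 4: <-40, -19> + <-81, -54> → <-121, -73>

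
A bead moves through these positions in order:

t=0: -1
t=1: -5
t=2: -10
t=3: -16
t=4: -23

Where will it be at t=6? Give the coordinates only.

Taking differences between consecutive positions: -4, -5, -6, -7. These grow by -1 each step.
step 5: -23 − 8 → -31
step 6: -31 − 9 → -40

-40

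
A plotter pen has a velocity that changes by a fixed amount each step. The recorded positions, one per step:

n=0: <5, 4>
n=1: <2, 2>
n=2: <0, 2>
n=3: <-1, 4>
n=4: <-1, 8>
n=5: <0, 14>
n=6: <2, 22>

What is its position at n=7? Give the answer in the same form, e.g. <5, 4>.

<5, 32>

First differences are <-3, -2>, <-2, +0>, <-1, +2>, <+0, +4>, <+1, +6>, <+2, +8>; their common second difference is <+1, +2> (constant acceleration).
step 7: <2, 22> + <+3, +10> → <5, 32>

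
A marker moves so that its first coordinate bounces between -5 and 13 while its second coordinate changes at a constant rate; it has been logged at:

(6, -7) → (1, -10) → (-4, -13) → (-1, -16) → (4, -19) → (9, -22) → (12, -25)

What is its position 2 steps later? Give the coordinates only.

The first coordinate reflects between -5 and 13, moving 5 per step.
  step 7: 12 → 7
  step 8: 7 → 2
The second coordinate changes by -3 each step: at step 8 it is -31.

(2, -31)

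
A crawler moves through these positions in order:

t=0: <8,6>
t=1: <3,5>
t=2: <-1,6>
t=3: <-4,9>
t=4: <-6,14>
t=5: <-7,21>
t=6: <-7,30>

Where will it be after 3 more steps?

<-1,69>

First differences are <-5,-1>, <-4,+1>, <-3,+3>, <-2,+5>, <-1,+7>, <+0,+9>; their common second difference is <+1,+2> (constant acceleration).
step 7: <-7,30> + <+1,+11> → <-6,41>
step 8: <-6,41> + <+2,+13> → <-4,54>
step 9: <-4,54> + <+3,+15> → <-1,69>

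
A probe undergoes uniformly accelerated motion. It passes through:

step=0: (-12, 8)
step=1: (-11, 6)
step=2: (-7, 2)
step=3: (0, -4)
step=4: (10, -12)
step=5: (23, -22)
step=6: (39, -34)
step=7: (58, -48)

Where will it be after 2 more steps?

Taking differences between consecutive positions: (+1, -2), (+4, -4), (+7, -6), (+10, -8), (+13, -10), (+16, -12), (+19, -14). These grow by (+3, -2) each step.
step 8: (58, -48) + (+22, -16) → (80, -64)
step 9: (80, -64) + (+25, -18) → (105, -82)

(105, -82)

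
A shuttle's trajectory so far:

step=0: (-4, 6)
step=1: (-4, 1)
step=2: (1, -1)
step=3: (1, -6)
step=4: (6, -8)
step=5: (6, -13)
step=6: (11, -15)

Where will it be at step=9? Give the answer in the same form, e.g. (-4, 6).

(16, -27)

Differencing gives (+0, -5), (+5, -2), (+0, -5), (+5, -2), (+0, -5), (+5, -2). This is the pattern (+0, -5), (+5, -2) repeated.
step 7: apply (+0, -5) → (11, -20)
step 8: apply (+5, -2) → (16, -22)
step 9: apply (+0, -5) → (16, -27)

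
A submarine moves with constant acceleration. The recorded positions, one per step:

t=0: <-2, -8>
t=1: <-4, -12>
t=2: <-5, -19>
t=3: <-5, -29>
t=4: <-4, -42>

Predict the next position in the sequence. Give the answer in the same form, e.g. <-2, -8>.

<-2, -58>

Successive displacements: <-2, -4>, <-1, -7>, <+0, -10>, <+1, -13> — each changes by <+1, -3>.
step 5: <-4, -42> + <+2, -16> → <-2, -58>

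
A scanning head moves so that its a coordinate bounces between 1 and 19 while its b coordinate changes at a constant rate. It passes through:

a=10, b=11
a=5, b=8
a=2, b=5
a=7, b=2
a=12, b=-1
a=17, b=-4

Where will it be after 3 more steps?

a=6, b=-13

The a coordinate travels 5 per step and bounces off the walls at 1 and 19.
  step 6: 17 → 16
  step 7: 16 → 11
  step 8: 11 → 6
The b coordinate changes by -3 each step: at step 8 it is -13.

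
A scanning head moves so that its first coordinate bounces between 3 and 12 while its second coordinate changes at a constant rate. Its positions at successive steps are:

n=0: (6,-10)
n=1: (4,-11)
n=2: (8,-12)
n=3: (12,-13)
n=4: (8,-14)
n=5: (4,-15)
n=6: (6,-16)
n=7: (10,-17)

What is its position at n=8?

(10,-18)

The first coordinate reflects between 3 and 12, moving 4 per step.
  step 8: 10 → 10
The second coordinate changes by -1 each step: at step 8 it is -18.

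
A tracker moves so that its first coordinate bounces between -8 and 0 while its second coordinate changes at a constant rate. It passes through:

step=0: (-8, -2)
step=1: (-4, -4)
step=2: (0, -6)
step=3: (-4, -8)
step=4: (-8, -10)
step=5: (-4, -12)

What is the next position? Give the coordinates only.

(0, -14)

The first coordinate travels 4 per step and bounces off the walls at -8 and 0.
  step 6: -4 → 0
The second coordinate changes by -2 each step: at step 6 it is -14.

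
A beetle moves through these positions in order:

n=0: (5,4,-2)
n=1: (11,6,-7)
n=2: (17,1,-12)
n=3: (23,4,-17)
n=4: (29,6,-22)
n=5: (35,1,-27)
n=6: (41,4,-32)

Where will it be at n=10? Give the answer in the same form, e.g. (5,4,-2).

(65,6,-52)

First: linear, +6 per step → 65 at step 10.
Second: cycles through 4, 6, 1 every 3 steps. Step 10 lands at position 1 of the cycle → 6.
Third: linear, -5 per step → -52 at step 10.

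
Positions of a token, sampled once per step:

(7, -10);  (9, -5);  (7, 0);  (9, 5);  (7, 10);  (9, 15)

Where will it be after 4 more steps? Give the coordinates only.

(9, 35)

First: cycles through 7, 9 every 2 steps. Step 9 lands at position 1 of the cycle → 9.
Second: linear, +5 per step → 35 at step 9.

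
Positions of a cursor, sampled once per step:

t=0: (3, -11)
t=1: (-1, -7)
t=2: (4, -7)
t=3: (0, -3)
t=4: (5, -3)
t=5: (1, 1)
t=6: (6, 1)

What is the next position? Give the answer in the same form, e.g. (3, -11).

Step-to-step displacements: (-4, +4), (+5, +0), (-4, +4), (+5, +0), (-4, +4), (+5, +0) — a repeating cycle of length 2.
step 7: apply (-4, +4) → (2, 5)

(2, 5)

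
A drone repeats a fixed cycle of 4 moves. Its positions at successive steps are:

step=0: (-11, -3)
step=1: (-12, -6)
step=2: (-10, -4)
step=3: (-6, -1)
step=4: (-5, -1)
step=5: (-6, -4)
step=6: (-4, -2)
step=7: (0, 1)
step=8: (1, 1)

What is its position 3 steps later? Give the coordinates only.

Step-to-step displacements: (-1, -3), (+2, +2), (+4, +3), (+1, +0), (-1, -3), (+2, +2), (+4, +3), (+1, +0) — a repeating cycle of length 4.
step 9: apply (-1, -3) → (0, -2)
step 10: apply (+2, +2) → (2, 0)
step 11: apply (+4, +3) → (6, 3)

(6, 3)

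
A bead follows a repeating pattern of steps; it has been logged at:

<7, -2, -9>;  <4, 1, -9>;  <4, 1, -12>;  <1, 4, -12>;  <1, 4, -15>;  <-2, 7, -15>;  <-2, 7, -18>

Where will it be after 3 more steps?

<-8, 13, -21>

Step-to-step displacements: <-3, +3, +0>, <+0, +0, -3>, <-3, +3, +0>, <+0, +0, -3>, <-3, +3, +0>, <+0, +0, -3> — a repeating cycle of length 2.
step 7: apply <-3, +3, +0> → <-5, 10, -18>
step 8: apply <+0, +0, -3> → <-5, 10, -21>
step 9: apply <-3, +3, +0> → <-8, 13, -21>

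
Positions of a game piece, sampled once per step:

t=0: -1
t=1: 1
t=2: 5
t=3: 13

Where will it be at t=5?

61

Step-to-step displacements: +2, +4, +8; each is 2× the previous.
step 4: 13 + 16 → 29
step 5: 29 + 32 → 61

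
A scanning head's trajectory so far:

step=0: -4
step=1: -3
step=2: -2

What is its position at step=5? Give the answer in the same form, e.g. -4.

1

Each step adds +1 to the position.
step 3: -2 + 1 → -1
step 4: -1 + 1 → 0
step 5: 0 + 1 → 1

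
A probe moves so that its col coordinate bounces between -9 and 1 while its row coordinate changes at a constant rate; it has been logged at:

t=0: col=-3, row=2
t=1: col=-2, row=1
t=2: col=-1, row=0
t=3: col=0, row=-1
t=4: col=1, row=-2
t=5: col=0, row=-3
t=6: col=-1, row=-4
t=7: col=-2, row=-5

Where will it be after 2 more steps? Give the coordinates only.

col=-4, row=-7

The col coordinate travels 1 per step and bounces off the walls at -9 and 1.
  step 8: -2 → -3
  step 9: -3 → -4
The row coordinate changes by -1 each step: at step 9 it is -7.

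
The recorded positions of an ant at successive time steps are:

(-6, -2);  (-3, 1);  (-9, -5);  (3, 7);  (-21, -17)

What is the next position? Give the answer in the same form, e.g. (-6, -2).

Consecutive displacements (+3, +3), (-6, -6), (+12, +12), (-24, -24) scale by a factor of -2 each step.
step 5: (-21, -17) + (+48, +48) → (27, 31)

(27, 31)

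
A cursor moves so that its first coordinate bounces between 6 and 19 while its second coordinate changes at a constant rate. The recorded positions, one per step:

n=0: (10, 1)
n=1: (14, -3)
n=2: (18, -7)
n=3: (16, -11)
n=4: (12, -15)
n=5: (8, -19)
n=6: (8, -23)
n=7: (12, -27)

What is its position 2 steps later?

(18, -35)

The first coordinate travels 4 per step and bounces off the walls at 6 and 19.
  step 8: 12 → 16
  step 9: 16 → 18
The second coordinate changes by -4 each step: at step 9 it is -35.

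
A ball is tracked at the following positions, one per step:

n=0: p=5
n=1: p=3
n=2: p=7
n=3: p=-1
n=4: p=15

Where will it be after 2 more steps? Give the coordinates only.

The jumps are -2, +4, -8, +16 — a geometric progression with ratio -2.
step 5: 15 − 32 → p=-17
step 6: -17 + 64 → p=47

p=47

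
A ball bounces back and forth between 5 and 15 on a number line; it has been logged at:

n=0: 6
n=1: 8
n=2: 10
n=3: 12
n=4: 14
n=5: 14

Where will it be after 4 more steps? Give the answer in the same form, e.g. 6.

6

The value reflects between 5 and 15, moving 2 per step.
  step 6: 14 → 12
  step 7: 12 → 10
  step 8: 10 → 8
  step 9: 8 → 6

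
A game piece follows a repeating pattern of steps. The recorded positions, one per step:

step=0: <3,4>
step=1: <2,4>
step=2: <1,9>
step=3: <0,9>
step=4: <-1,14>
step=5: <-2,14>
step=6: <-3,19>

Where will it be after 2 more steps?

The moves between consecutive positions are <-1,+0>, <-1,+5>, <-1,+0>, <-1,+5>, <-1,+0>, <-1,+5>; they repeat the 2-cycle [<-1,+0>, <-1,+5>].
step 7: apply <-1,+0> → <-4,19>
step 8: apply <-1,+5> → <-5,24>

<-5,24>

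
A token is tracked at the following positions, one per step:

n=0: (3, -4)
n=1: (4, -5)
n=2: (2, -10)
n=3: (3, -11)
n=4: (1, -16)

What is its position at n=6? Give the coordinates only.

(0, -22)

Step-to-step displacements: (+1, -1), (-2, -5), (+1, -1), (-2, -5) — a repeating cycle of length 2.
step 5: apply (+1, -1) → (2, -17)
step 6: apply (-2, -5) → (0, -22)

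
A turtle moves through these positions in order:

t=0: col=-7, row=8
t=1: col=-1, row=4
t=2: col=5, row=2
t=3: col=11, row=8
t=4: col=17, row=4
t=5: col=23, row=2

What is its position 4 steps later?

col=47, row=8

Col: linear, +6 per step → 47 at step 9.
Row: cycles through 8, 4, 2 every 3 steps. Step 9 lands at position 0 of the cycle → 8.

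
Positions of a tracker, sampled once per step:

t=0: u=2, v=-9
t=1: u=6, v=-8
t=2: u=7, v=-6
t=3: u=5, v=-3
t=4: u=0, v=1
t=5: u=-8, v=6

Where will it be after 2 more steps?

u=-33, v=19

First differences are (+4,+1), (+1,+2), (-2,+3), (-5,+4), (-8,+5); their common second difference is (-3,+1) (constant acceleration).
step 6: u=-8, v=6 + (-11,+6) → u=-19, v=12
step 7: u=-19, v=12 + (-14,+7) → u=-33, v=19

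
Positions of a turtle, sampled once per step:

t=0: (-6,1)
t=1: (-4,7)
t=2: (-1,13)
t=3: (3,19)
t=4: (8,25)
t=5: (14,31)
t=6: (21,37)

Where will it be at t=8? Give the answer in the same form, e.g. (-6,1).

First differences are (+2,+6), (+3,+6), (+4,+6), (+5,+6), (+6,+6), (+7,+6); their common second difference is (+1,+0) (constant acceleration).
step 7: (21,37) + (+8,+6) → (29,43)
step 8: (29,43) + (+9,+6) → (38,49)

(38,49)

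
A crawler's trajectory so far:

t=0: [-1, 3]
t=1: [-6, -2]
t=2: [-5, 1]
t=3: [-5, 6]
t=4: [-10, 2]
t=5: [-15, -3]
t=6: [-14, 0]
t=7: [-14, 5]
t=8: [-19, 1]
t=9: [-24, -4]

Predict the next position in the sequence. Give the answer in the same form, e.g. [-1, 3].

[-23, -1]

Step-to-step displacements: [-5, -5], [+1, +3], [+0, +5], [-5, -4], [-5, -5], [+1, +3], [+0, +5], [-5, -4], [-5, -5] — a repeating cycle of length 4.
step 10: apply [+1, +3] → [-23, -1]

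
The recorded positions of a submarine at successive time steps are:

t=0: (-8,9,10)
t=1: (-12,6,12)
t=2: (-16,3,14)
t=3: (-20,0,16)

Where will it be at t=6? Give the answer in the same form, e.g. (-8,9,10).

Each step adds (-4,-3,+2) to the position.
step 4: (-20,0,16) + (-4,-3,+2) → (-24,-3,18)
step 5: (-24,-3,18) + (-4,-3,+2) → (-28,-6,20)
step 6: (-28,-6,20) + (-4,-3,+2) → (-32,-9,22)

(-32,-9,22)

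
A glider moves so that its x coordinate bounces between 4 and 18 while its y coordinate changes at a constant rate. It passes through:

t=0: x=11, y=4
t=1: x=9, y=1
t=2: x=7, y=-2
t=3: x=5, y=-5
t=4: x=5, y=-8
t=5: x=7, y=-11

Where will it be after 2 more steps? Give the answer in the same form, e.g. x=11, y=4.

The x coordinate travels 2 per step and bounces off the walls at 4 and 18.
  step 6: 7 → 9
  step 7: 9 → 11
The y coordinate changes by -3 each step: at step 7 it is -17.

x=11, y=-17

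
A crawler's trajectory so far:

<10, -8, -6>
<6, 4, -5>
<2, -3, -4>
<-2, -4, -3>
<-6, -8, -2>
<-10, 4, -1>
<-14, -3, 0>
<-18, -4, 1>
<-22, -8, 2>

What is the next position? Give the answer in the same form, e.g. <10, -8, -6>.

First: linear, -4 per step → -26 at step 9.
Second: cycles through -8, 4, -3, -4 every 4 steps. Step 9 lands at position 1 of the cycle → 4.
Third: linear, +1 per step → 3 at step 9.

<-26, 4, 3>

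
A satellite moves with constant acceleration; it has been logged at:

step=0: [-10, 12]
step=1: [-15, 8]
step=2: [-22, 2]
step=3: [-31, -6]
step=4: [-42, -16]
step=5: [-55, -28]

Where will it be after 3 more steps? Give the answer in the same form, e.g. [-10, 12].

Taking differences between consecutive positions: [-5, -4], [-7, -6], [-9, -8], [-11, -10], [-13, -12]. These grow by [-2, -2] each step.
step 6: [-55, -28] + [-15, -14] → [-70, -42]
step 7: [-70, -42] + [-17, -16] → [-87, -58]
step 8: [-87, -58] + [-19, -18] → [-106, -76]

[-106, -76]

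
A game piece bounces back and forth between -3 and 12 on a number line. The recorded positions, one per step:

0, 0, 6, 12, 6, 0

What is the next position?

0

The value travels 6 per step and bounces off the walls at -3 and 12.
  step 6: 0 → 0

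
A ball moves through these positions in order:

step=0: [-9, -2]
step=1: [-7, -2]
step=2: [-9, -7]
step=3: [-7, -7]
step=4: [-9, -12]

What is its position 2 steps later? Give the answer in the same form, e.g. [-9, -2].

Step-to-step displacements: [+2, +0], [-2, -5], [+2, +0], [-2, -5] — a repeating cycle of length 2.
step 5: apply [+2, +0] → [-7, -12]
step 6: apply [-2, -5] → [-9, -17]

[-9, -17]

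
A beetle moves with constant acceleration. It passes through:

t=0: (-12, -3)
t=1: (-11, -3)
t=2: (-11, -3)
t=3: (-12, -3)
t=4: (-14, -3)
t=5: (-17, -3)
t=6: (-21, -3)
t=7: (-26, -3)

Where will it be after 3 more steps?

Taking differences between consecutive positions: (+1, +0), (+0, +0), (-1, +0), (-2, +0), (-3, +0), (-4, +0), (-5, +0). These grow by (-1, +0) each step.
step 8: (-26, -3) + (-6, +0) → (-32, -3)
step 9: (-32, -3) + (-7, +0) → (-39, -3)
step 10: (-39, -3) + (-8, +0) → (-47, -3)

(-47, -3)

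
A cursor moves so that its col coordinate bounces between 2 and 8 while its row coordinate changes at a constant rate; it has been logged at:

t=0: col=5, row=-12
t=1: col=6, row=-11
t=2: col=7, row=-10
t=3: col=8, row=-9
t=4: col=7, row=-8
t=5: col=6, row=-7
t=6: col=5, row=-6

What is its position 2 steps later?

The col coordinate reflects between 2 and 8, moving 1 per step.
  step 7: 5 → 4
  step 8: 4 → 3
The row coordinate changes by +1 each step: at step 8 it is -4.

col=3, row=-4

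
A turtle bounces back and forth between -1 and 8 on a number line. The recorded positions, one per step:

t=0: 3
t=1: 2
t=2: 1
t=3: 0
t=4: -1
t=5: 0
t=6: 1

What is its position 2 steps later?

3

The value travels 1 per step and bounces off the walls at -1 and 8.
  step 7: 1 → 2
  step 8: 2 → 3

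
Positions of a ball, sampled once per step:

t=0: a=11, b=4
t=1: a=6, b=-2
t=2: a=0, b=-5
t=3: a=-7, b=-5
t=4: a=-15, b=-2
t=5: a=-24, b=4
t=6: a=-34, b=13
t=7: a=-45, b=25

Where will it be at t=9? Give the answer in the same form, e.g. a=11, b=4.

Successive displacements: (-5, -6), (-6, -3), (-7, +0), (-8, +3), (-9, +6), (-10, +9), (-11, +12) — each changes by (-1, +3).
step 8: a=-45, b=25 + (-12, +15) → a=-57, b=40
step 9: a=-57, b=40 + (-13, +18) → a=-70, b=58

a=-70, b=58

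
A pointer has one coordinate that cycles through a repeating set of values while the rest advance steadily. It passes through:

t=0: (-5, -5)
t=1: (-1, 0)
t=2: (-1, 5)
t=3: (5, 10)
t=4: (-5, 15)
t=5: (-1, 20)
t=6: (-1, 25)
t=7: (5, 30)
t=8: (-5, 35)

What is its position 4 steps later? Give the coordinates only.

(-5, 55)

The first coordinate repeats the cycle [-5, -1, -1, 5] with period 4; step 12 mod 4 = 0, giving -5.
The second coordinate changes by +5 each step, so at step 12 it is -5 + 12·(5) = 55.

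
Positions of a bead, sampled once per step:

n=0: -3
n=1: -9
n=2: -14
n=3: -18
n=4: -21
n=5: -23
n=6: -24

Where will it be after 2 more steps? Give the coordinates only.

Taking differences between consecutive positions: -6, -5, -4, -3, -2, -1. These grow by +1 each step.
step 7: -24 + 0 → -24
step 8: -24 + 1 → -23

-23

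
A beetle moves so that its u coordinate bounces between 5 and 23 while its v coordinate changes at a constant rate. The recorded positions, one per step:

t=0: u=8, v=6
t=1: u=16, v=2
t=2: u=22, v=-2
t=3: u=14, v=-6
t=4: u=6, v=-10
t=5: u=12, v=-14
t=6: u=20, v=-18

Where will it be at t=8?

The u coordinate travels 8 per step and bounces off the walls at 5 and 23.
  step 7: 20 → 18
  step 8: 18 → 10
The v coordinate changes by -4 each step: at step 8 it is -26.

u=10, v=-26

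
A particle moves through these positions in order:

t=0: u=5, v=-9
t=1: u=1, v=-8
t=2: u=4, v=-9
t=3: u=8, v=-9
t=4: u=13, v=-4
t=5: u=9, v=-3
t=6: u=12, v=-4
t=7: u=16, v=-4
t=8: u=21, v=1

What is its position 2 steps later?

Differencing gives (-4, +1), (+3, -1), (+4, +0), (+5, +5), (-4, +1), (+3, -1), (+4, +0), (+5, +5). This is the pattern (-4, +1), (+3, -1), (+4, +0), (+5, +5) repeated.
step 9: apply (-4, +1) → u=17, v=2
step 10: apply (+3, -1) → u=20, v=1

u=20, v=1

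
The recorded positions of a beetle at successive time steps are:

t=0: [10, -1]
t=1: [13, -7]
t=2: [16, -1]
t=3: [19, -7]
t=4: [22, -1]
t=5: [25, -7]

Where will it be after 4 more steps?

The first coordinate changes by +3 each step, so at step 9 it is 10 + 9·(3) = 37.
The second coordinate repeats the cycle [-1, -7] with period 2; step 9 mod 2 = 1, giving -7.

[37, -7]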